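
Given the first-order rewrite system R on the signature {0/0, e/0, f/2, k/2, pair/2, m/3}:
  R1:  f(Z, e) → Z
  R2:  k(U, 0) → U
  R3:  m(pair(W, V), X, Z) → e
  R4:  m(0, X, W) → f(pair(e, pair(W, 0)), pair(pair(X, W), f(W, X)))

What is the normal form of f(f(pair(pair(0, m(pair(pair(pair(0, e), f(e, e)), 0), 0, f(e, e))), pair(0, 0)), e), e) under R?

pair(pair(0, e), pair(0, 0))

1. f(f(pair(pair(0, m(pair(pair(pair(0, e), f(e, e)), 0), 0, f(e, e))), pair(0, 0)), e), e)  →  f(pair(pair(0, m(pair(pair(pair(0, e), f(e, e)), 0), 0, f(e, e))), pair(0, 0)), e)   [R1 at ε]
2. f(pair(pair(0, m(pair(pair(pair(0, e), f(e, e)), 0), 0, f(e, e))), pair(0, 0)), e)  →  pair(pair(0, m(pair(pair(pair(0, e), f(e, e)), 0), 0, f(e, e))), pair(0, 0))   [R1 at ε]
3. pair(pair(0, m(pair(pair(pair(0, e), f(e, e)), 0), 0, f(e, e))), pair(0, 0))  →  pair(pair(0, e), pair(0, 0))   [R3 at 1.2]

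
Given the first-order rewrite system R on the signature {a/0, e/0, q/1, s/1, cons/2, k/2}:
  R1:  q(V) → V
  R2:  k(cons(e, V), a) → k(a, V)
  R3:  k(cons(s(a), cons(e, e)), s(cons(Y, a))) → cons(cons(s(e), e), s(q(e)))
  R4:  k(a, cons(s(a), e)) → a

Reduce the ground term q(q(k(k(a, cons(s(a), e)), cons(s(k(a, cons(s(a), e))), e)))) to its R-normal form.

a

1. q(q(k(k(a, cons(s(a), e)), cons(s(k(a, cons(s(a), e))), e))))  →  q(k(k(a, cons(s(a), e)), cons(s(k(a, cons(s(a), e))), e)))   [R1 at ε]
2. q(k(k(a, cons(s(a), e)), cons(s(k(a, cons(s(a), e))), e)))  →  k(k(a, cons(s(a), e)), cons(s(k(a, cons(s(a), e))), e))   [R1 at ε]
3. k(k(a, cons(s(a), e)), cons(s(k(a, cons(s(a), e))), e))  →  k(a, cons(s(k(a, cons(s(a), e))), e))   [R4 at 1]
4. k(a, cons(s(k(a, cons(s(a), e))), e))  →  k(a, cons(s(a), e))   [R4 at 2.1.1]
5. k(a, cons(s(a), e))  →  a   [R4 at ε]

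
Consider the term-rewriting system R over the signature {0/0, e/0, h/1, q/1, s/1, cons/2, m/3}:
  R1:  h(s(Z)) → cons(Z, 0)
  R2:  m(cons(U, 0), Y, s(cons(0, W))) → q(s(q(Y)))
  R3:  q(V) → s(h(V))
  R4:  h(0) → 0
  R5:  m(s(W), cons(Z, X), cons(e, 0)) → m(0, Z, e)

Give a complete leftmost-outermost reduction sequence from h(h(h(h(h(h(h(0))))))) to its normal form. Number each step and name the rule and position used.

1. h(h(h(h(h(h(h(0)))))))  →  h(h(h(h(h(h(0))))))   [R4 at 1.1.1.1.1.1]
2. h(h(h(h(h(h(0))))))  →  h(h(h(h(h(0)))))   [R4 at 1.1.1.1.1]
3. h(h(h(h(h(0)))))  →  h(h(h(h(0))))   [R4 at 1.1.1.1]
4. h(h(h(h(0))))  →  h(h(h(0)))   [R4 at 1.1.1]
5. h(h(h(0)))  →  h(h(0))   [R4 at 1.1]
6. h(h(0))  →  h(0)   [R4 at 1]
7. h(0)  →  0   [R4 at ε]

0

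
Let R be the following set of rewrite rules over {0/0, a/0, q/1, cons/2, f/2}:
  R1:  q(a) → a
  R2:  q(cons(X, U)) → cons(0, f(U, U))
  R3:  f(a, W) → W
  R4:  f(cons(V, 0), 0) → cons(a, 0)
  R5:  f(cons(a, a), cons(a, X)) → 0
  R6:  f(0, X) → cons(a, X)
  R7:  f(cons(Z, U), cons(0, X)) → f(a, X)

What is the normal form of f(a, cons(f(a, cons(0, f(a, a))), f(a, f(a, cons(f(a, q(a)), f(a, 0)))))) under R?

1. f(a, cons(f(a, cons(0, f(a, a))), f(a, f(a, cons(f(a, q(a)), f(a, 0))))))  →  cons(f(a, cons(0, f(a, a))), f(a, f(a, cons(f(a, q(a)), f(a, 0)))))   [R3 at ε]
2. cons(f(a, cons(0, f(a, a))), f(a, f(a, cons(f(a, q(a)), f(a, 0)))))  →  cons(cons(0, f(a, a)), f(a, f(a, cons(f(a, q(a)), f(a, 0)))))   [R3 at 1]
3. cons(cons(0, f(a, a)), f(a, f(a, cons(f(a, q(a)), f(a, 0)))))  →  cons(cons(0, a), f(a, f(a, cons(f(a, q(a)), f(a, 0)))))   [R3 at 1.2]
4. cons(cons(0, a), f(a, f(a, cons(f(a, q(a)), f(a, 0)))))  →  cons(cons(0, a), f(a, cons(f(a, q(a)), f(a, 0))))   [R3 at 2]
5. cons(cons(0, a), f(a, cons(f(a, q(a)), f(a, 0))))  →  cons(cons(0, a), cons(f(a, q(a)), f(a, 0)))   [R3 at 2]
6. cons(cons(0, a), cons(f(a, q(a)), f(a, 0)))  →  cons(cons(0, a), cons(q(a), f(a, 0)))   [R3 at 2.1]
7. cons(cons(0, a), cons(q(a), f(a, 0)))  →  cons(cons(0, a), cons(a, f(a, 0)))   [R1 at 2.1]
8. cons(cons(0, a), cons(a, f(a, 0)))  →  cons(cons(0, a), cons(a, 0))   [R3 at 2.2]

cons(cons(0, a), cons(a, 0))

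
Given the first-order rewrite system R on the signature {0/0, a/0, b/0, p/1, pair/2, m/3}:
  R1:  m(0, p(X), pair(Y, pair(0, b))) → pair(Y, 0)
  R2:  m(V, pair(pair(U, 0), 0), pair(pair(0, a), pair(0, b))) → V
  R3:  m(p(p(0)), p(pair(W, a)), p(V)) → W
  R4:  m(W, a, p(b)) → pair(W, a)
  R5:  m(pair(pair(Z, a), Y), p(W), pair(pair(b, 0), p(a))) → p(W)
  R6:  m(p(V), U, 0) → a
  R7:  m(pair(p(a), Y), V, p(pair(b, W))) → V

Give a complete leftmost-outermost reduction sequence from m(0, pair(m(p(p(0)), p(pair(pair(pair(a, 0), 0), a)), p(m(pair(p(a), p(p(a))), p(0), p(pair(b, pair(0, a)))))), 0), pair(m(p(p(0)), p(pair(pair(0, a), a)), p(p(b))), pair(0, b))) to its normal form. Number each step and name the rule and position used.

1. m(0, pair(m(p(p(0)), p(pair(pair(pair(a, 0), 0), a)), p(m(pair(p(a), p(p(a))), p(0), p(pair(b, pair(0, a)))))), 0), pair(m(p(p(0)), p(pair(pair(0, a), a)), p(p(b))), pair(0, b)))  →  m(0, pair(pair(pair(a, 0), 0), 0), pair(m(p(p(0)), p(pair(pair(0, a), a)), p(p(b))), pair(0, b)))   [R3 at 2.1]
2. m(0, pair(pair(pair(a, 0), 0), 0), pair(m(p(p(0)), p(pair(pair(0, a), a)), p(p(b))), pair(0, b)))  →  m(0, pair(pair(pair(a, 0), 0), 0), pair(pair(0, a), pair(0, b)))   [R3 at 3.1]
3. m(0, pair(pair(pair(a, 0), 0), 0), pair(pair(0, a), pair(0, b)))  →  0   [R2 at ε]

0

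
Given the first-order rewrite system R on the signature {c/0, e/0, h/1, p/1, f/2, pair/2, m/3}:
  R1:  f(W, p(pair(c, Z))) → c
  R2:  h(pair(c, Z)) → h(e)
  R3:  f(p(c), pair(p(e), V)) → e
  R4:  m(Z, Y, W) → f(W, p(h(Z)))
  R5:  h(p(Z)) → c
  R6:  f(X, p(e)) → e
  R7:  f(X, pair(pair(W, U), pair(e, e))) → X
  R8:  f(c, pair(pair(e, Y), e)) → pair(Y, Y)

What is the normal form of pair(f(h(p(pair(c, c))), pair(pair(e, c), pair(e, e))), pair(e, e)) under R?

pair(c, pair(e, e))

1. pair(f(h(p(pair(c, c))), pair(pair(e, c), pair(e, e))), pair(e, e))  →  pair(h(p(pair(c, c))), pair(e, e))   [R7 at 1]
2. pair(h(p(pair(c, c))), pair(e, e))  →  pair(c, pair(e, e))   [R5 at 1]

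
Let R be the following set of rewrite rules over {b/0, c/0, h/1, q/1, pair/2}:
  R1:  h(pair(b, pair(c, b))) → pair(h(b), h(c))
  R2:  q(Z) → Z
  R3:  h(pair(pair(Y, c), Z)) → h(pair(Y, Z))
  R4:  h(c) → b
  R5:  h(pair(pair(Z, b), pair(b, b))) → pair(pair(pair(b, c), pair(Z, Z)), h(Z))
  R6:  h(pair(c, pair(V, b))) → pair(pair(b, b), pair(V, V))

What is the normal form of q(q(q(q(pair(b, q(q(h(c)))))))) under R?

1. q(q(q(q(pair(b, q(q(h(c))))))))  →  q(q(q(pair(b, q(q(h(c)))))))   [R2 at ε]
2. q(q(q(pair(b, q(q(h(c)))))))  →  q(q(pair(b, q(q(h(c))))))   [R2 at ε]
3. q(q(pair(b, q(q(h(c))))))  →  q(pair(b, q(q(h(c)))))   [R2 at ε]
4. q(pair(b, q(q(h(c)))))  →  pair(b, q(q(h(c))))   [R2 at ε]
5. pair(b, q(q(h(c))))  →  pair(b, q(h(c)))   [R2 at 2]
6. pair(b, q(h(c)))  →  pair(b, h(c))   [R2 at 2]
7. pair(b, h(c))  →  pair(b, b)   [R4 at 2]

pair(b, b)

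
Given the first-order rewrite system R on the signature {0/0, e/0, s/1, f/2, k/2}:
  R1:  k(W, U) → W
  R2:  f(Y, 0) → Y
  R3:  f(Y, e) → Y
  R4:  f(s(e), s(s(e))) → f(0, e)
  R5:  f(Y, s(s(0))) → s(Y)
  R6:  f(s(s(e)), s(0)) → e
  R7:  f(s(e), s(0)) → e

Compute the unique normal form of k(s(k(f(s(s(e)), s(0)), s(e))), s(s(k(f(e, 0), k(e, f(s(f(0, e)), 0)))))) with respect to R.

1. k(s(k(f(s(s(e)), s(0)), s(e))), s(s(k(f(e, 0), k(e, f(s(f(0, e)), 0))))))  →  s(k(f(s(s(e)), s(0)), s(e)))   [R1 at ε]
2. s(k(f(s(s(e)), s(0)), s(e)))  →  s(f(s(s(e)), s(0)))   [R1 at 1]
3. s(f(s(s(e)), s(0)))  →  s(e)   [R6 at 1]

s(e)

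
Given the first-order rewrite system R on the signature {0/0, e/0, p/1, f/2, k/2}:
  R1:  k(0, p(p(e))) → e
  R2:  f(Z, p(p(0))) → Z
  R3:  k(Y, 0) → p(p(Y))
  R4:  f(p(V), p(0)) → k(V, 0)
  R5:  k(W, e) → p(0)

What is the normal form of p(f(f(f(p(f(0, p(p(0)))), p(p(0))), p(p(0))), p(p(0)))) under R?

p(p(0))

1. p(f(f(f(p(f(0, p(p(0)))), p(p(0))), p(p(0))), p(p(0))))  →  p(f(f(p(f(0, p(p(0)))), p(p(0))), p(p(0))))   [R2 at 1]
2. p(f(f(p(f(0, p(p(0)))), p(p(0))), p(p(0))))  →  p(f(p(f(0, p(p(0)))), p(p(0))))   [R2 at 1]
3. p(f(p(f(0, p(p(0)))), p(p(0))))  →  p(p(f(0, p(p(0)))))   [R2 at 1]
4. p(p(f(0, p(p(0)))))  →  p(p(0))   [R2 at 1.1]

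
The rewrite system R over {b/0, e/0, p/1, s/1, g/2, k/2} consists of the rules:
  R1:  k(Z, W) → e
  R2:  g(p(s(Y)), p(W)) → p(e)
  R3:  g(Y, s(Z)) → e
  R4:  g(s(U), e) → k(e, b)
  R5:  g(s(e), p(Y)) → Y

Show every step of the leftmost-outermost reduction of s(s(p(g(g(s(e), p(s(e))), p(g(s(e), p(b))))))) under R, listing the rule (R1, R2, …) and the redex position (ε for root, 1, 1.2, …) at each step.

s(s(p(b)))

1. s(s(p(g(g(s(e), p(s(e))), p(g(s(e), p(b)))))))  →  s(s(p(g(s(e), p(g(s(e), p(b)))))))   [R5 at 1.1.1.1]
2. s(s(p(g(s(e), p(g(s(e), p(b)))))))  →  s(s(p(g(s(e), p(b)))))   [R5 at 1.1.1]
3. s(s(p(g(s(e), p(b)))))  →  s(s(p(b)))   [R5 at 1.1.1]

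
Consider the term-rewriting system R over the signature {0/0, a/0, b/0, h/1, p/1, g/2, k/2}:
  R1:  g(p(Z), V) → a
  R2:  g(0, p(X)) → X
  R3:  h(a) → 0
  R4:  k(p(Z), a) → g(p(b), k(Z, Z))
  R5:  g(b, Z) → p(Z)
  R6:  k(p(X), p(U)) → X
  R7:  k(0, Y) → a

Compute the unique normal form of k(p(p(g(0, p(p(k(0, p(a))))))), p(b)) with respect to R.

p(p(a))

1. k(p(p(g(0, p(p(k(0, p(a))))))), p(b))  →  p(g(0, p(p(k(0, p(a))))))   [R6 at ε]
2. p(g(0, p(p(k(0, p(a))))))  →  p(p(k(0, p(a))))   [R2 at 1]
3. p(p(k(0, p(a))))  →  p(p(a))   [R7 at 1.1]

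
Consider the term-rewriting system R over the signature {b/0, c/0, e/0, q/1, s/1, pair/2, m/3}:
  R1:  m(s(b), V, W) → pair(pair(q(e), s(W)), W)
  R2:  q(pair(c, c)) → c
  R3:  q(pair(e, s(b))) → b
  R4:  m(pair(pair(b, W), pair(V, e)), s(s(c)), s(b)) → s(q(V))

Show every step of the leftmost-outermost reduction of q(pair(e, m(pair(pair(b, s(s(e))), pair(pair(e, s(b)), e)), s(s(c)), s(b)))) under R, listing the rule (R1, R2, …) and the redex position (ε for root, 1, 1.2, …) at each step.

b

1. q(pair(e, m(pair(pair(b, s(s(e))), pair(pair(e, s(b)), e)), s(s(c)), s(b))))  →  q(pair(e, s(q(pair(e, s(b))))))   [R4 at 1.2]
2. q(pair(e, s(q(pair(e, s(b))))))  →  q(pair(e, s(b)))   [R3 at 1.2.1]
3. q(pair(e, s(b)))  →  b   [R3 at ε]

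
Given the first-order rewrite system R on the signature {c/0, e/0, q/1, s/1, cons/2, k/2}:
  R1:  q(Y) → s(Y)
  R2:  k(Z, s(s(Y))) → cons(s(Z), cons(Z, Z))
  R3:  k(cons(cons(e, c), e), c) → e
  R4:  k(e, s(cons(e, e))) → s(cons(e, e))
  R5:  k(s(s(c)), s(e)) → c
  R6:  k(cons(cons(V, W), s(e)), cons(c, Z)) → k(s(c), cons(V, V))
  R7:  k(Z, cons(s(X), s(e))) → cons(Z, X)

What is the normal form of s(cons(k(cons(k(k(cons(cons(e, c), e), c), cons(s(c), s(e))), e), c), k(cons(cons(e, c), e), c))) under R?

1. s(cons(k(cons(k(k(cons(cons(e, c), e), c), cons(s(c), s(e))), e), c), k(cons(cons(e, c), e), c)))  →  s(cons(k(cons(cons(k(cons(cons(e, c), e), c), c), e), c), k(cons(cons(e, c), e), c)))   [R7 at 1.1.1.1]
2. s(cons(k(cons(cons(k(cons(cons(e, c), e), c), c), e), c), k(cons(cons(e, c), e), c)))  →  s(cons(k(cons(cons(e, c), e), c), k(cons(cons(e, c), e), c)))   [R3 at 1.1.1.1.1]
3. s(cons(k(cons(cons(e, c), e), c), k(cons(cons(e, c), e), c)))  →  s(cons(e, k(cons(cons(e, c), e), c)))   [R3 at 1.1]
4. s(cons(e, k(cons(cons(e, c), e), c)))  →  s(cons(e, e))   [R3 at 1.2]

s(cons(e, e))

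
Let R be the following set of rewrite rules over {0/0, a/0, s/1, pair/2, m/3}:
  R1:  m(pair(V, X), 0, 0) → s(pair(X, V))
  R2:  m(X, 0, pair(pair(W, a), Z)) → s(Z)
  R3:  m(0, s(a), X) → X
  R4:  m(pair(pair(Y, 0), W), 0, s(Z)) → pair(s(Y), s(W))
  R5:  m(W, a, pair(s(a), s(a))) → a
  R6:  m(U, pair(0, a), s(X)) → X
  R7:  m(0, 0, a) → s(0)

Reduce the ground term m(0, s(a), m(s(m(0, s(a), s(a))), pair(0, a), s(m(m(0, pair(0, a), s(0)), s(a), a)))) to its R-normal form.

a

1. m(0, s(a), m(s(m(0, s(a), s(a))), pair(0, a), s(m(m(0, pair(0, a), s(0)), s(a), a))))  →  m(s(m(0, s(a), s(a))), pair(0, a), s(m(m(0, pair(0, a), s(0)), s(a), a)))   [R3 at ε]
2. m(s(m(0, s(a), s(a))), pair(0, a), s(m(m(0, pair(0, a), s(0)), s(a), a)))  →  m(m(0, pair(0, a), s(0)), s(a), a)   [R6 at ε]
3. m(m(0, pair(0, a), s(0)), s(a), a)  →  m(0, s(a), a)   [R6 at 1]
4. m(0, s(a), a)  →  a   [R3 at ε]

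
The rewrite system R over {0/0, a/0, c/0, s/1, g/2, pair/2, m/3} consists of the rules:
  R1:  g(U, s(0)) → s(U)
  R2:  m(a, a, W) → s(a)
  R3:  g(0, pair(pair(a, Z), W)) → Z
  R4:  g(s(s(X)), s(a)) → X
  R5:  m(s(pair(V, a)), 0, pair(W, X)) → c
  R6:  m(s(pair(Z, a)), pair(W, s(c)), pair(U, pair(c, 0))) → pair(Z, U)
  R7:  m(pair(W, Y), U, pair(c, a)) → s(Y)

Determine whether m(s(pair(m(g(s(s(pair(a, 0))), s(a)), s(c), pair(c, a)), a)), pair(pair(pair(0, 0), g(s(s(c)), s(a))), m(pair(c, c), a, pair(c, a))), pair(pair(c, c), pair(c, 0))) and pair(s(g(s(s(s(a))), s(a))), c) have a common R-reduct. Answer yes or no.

no — NF(t₁) = pair(s(0), pair(c, c)), NF(t₂) = pair(s(s(a)), c)

Reduce t₁ = m(s(pair(m(g(s(s(pair(a, 0))), s(a)), s(c), pair(c, a)), a)), pair(pair(pair(0, 0), g(s(s(c)), s(a))), m(pair(c, c), a, pair(c, a))), pair(pair(c, c), pair(c, 0))):
1. m(s(pair(m(g(s(s(pair(a, 0))), s(a)), s(c), pair(c, a)), a)), pair(pair(pair(0, 0), g(s(s(c)), s(a))), m(pair(c, c), a, pair(c, a))), pair(pair(c, c), pair(c, 0)))  →  m(s(pair(m(pair(a, 0), s(c), pair(c, a)), a)), pair(pair(pair(0, 0), g(s(s(c)), s(a))), m(pair(c, c), a, pair(c, a))), pair(pair(c, c), pair(c, 0)))   [R4 at 1.1.1.1]
2. m(s(pair(m(pair(a, 0), s(c), pair(c, a)), a)), pair(pair(pair(0, 0), g(s(s(c)), s(a))), m(pair(c, c), a, pair(c, a))), pair(pair(c, c), pair(c, 0)))  →  m(s(pair(s(0), a)), pair(pair(pair(0, 0), g(s(s(c)), s(a))), m(pair(c, c), a, pair(c, a))), pair(pair(c, c), pair(c, 0)))   [R7 at 1.1.1]
3. m(s(pair(s(0), a)), pair(pair(pair(0, 0), g(s(s(c)), s(a))), m(pair(c, c), a, pair(c, a))), pair(pair(c, c), pair(c, 0)))  →  m(s(pair(s(0), a)), pair(pair(pair(0, 0), c), m(pair(c, c), a, pair(c, a))), pair(pair(c, c), pair(c, 0)))   [R4 at 2.1.2]
4. m(s(pair(s(0), a)), pair(pair(pair(0, 0), c), m(pair(c, c), a, pair(c, a))), pair(pair(c, c), pair(c, 0)))  →  m(s(pair(s(0), a)), pair(pair(pair(0, 0), c), s(c)), pair(pair(c, c), pair(c, 0)))   [R7 at 2.2]
5. m(s(pair(s(0), a)), pair(pair(pair(0, 0), c), s(c)), pair(pair(c, c), pair(c, 0)))  →  pair(s(0), pair(c, c))   [R6 at ε]

Reduce t₂ = pair(s(g(s(s(s(a))), s(a))), c):
1. pair(s(g(s(s(s(a))), s(a))), c)  →  pair(s(s(a)), c)   [R4 at 1.1]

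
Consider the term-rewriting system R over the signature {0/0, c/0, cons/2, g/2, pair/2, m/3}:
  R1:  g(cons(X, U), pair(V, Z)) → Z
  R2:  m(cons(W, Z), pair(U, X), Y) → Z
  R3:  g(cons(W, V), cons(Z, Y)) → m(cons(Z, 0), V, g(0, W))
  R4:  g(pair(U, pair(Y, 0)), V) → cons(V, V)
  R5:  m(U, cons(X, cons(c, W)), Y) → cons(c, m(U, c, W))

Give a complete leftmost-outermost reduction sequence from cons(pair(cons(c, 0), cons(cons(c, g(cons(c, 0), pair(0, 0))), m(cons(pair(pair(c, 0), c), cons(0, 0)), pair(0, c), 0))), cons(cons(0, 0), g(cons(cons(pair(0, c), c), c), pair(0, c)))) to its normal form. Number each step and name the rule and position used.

1. cons(pair(cons(c, 0), cons(cons(c, g(cons(c, 0), pair(0, 0))), m(cons(pair(pair(c, 0), c), cons(0, 0)), pair(0, c), 0))), cons(cons(0, 0), g(cons(cons(pair(0, c), c), c), pair(0, c))))  →  cons(pair(cons(c, 0), cons(cons(c, 0), m(cons(pair(pair(c, 0), c), cons(0, 0)), pair(0, c), 0))), cons(cons(0, 0), g(cons(cons(pair(0, c), c), c), pair(0, c))))   [R1 at 1.2.1.2]
2. cons(pair(cons(c, 0), cons(cons(c, 0), m(cons(pair(pair(c, 0), c), cons(0, 0)), pair(0, c), 0))), cons(cons(0, 0), g(cons(cons(pair(0, c), c), c), pair(0, c))))  →  cons(pair(cons(c, 0), cons(cons(c, 0), cons(0, 0))), cons(cons(0, 0), g(cons(cons(pair(0, c), c), c), pair(0, c))))   [R2 at 1.2.2]
3. cons(pair(cons(c, 0), cons(cons(c, 0), cons(0, 0))), cons(cons(0, 0), g(cons(cons(pair(0, c), c), c), pair(0, c))))  →  cons(pair(cons(c, 0), cons(cons(c, 0), cons(0, 0))), cons(cons(0, 0), c))   [R1 at 2.2]

cons(pair(cons(c, 0), cons(cons(c, 0), cons(0, 0))), cons(cons(0, 0), c))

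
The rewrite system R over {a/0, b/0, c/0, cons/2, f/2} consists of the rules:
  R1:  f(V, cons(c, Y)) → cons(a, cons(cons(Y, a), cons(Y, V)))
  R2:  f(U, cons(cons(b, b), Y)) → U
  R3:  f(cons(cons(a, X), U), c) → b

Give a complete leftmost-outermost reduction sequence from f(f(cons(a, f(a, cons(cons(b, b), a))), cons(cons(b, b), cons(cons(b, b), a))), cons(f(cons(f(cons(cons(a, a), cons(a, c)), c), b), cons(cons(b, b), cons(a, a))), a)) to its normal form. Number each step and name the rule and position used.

1. f(f(cons(a, f(a, cons(cons(b, b), a))), cons(cons(b, b), cons(cons(b, b), a))), cons(f(cons(f(cons(cons(a, a), cons(a, c)), c), b), cons(cons(b, b), cons(a, a))), a))  →  f(cons(a, f(a, cons(cons(b, b), a))), cons(f(cons(f(cons(cons(a, a), cons(a, c)), c), b), cons(cons(b, b), cons(a, a))), a))   [R2 at 1]
2. f(cons(a, f(a, cons(cons(b, b), a))), cons(f(cons(f(cons(cons(a, a), cons(a, c)), c), b), cons(cons(b, b), cons(a, a))), a))  →  f(cons(a, a), cons(f(cons(f(cons(cons(a, a), cons(a, c)), c), b), cons(cons(b, b), cons(a, a))), a))   [R2 at 1.2]
3. f(cons(a, a), cons(f(cons(f(cons(cons(a, a), cons(a, c)), c), b), cons(cons(b, b), cons(a, a))), a))  →  f(cons(a, a), cons(cons(f(cons(cons(a, a), cons(a, c)), c), b), a))   [R2 at 2.1]
4. f(cons(a, a), cons(cons(f(cons(cons(a, a), cons(a, c)), c), b), a))  →  f(cons(a, a), cons(cons(b, b), a))   [R3 at 2.1.1]
5. f(cons(a, a), cons(cons(b, b), a))  →  cons(a, a)   [R2 at ε]

cons(a, a)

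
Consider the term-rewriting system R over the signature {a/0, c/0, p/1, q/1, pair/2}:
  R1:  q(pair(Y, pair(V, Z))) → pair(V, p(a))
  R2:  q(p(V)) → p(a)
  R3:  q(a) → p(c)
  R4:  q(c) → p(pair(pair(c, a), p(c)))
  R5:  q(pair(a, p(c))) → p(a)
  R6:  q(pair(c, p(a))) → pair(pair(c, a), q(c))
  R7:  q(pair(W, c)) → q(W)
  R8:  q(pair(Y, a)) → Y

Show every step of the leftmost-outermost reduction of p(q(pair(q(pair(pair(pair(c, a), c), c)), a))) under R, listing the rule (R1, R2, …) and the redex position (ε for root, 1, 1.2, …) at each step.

p(c)

1. p(q(pair(q(pair(pair(pair(c, a), c), c)), a)))  →  p(q(pair(pair(pair(c, a), c), c)))   [R8 at 1]
2. p(q(pair(pair(pair(c, a), c), c)))  →  p(q(pair(pair(c, a), c)))   [R7 at 1]
3. p(q(pair(pair(c, a), c)))  →  p(q(pair(c, a)))   [R7 at 1]
4. p(q(pair(c, a)))  →  p(c)   [R8 at 1]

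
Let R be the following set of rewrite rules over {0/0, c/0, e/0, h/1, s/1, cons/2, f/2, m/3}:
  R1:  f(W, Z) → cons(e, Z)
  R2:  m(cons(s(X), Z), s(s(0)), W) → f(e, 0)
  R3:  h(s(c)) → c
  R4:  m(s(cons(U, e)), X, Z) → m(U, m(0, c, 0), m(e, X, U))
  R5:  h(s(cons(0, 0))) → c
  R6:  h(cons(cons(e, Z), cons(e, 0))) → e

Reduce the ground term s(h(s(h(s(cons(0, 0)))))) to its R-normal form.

s(c)

1. s(h(s(h(s(cons(0, 0))))))  →  s(h(s(c)))   [R5 at 1.1.1]
2. s(h(s(c)))  →  s(c)   [R3 at 1]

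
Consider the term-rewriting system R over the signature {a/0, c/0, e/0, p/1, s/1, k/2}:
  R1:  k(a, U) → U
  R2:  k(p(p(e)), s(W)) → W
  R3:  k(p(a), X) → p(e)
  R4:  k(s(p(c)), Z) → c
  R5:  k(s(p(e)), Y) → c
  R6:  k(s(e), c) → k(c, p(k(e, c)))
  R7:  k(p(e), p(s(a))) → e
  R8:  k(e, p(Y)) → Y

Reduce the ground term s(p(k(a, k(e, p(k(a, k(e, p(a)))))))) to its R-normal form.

s(p(a))

1. s(p(k(a, k(e, p(k(a, k(e, p(a))))))))  →  s(p(k(e, p(k(a, k(e, p(a)))))))   [R1 at 1.1]
2. s(p(k(e, p(k(a, k(e, p(a)))))))  →  s(p(k(a, k(e, p(a)))))   [R8 at 1.1]
3. s(p(k(a, k(e, p(a)))))  →  s(p(k(e, p(a))))   [R1 at 1.1]
4. s(p(k(e, p(a))))  →  s(p(a))   [R8 at 1.1]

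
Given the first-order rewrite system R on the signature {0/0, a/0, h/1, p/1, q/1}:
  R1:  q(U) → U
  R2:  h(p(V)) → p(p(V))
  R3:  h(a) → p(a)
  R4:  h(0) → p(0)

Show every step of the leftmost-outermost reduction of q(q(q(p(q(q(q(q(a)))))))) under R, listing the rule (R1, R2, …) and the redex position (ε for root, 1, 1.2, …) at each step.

1. q(q(q(p(q(q(q(q(a))))))))  →  q(q(p(q(q(q(q(a)))))))   [R1 at ε]
2. q(q(p(q(q(q(q(a)))))))  →  q(p(q(q(q(q(a))))))   [R1 at ε]
3. q(p(q(q(q(q(a))))))  →  p(q(q(q(q(a)))))   [R1 at ε]
4. p(q(q(q(q(a)))))  →  p(q(q(q(a))))   [R1 at 1]
5. p(q(q(q(a))))  →  p(q(q(a)))   [R1 at 1]
6. p(q(q(a)))  →  p(q(a))   [R1 at 1]
7. p(q(a))  →  p(a)   [R1 at 1]

p(a)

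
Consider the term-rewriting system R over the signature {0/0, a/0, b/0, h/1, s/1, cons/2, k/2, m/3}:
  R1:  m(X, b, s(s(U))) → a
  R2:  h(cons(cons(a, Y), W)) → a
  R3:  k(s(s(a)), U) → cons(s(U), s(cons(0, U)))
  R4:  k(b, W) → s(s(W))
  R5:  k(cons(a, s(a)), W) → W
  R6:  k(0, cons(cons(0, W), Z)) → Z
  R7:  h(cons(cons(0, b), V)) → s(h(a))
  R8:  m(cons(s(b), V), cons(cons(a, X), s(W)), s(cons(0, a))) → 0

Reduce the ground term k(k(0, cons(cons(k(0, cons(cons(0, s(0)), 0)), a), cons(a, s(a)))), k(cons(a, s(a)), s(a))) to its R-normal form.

1. k(k(0, cons(cons(k(0, cons(cons(0, s(0)), 0)), a), cons(a, s(a)))), k(cons(a, s(a)), s(a)))  →  k(k(0, cons(cons(0, a), cons(a, s(a)))), k(cons(a, s(a)), s(a)))   [R6 at 1.2.1.1]
2. k(k(0, cons(cons(0, a), cons(a, s(a)))), k(cons(a, s(a)), s(a)))  →  k(cons(a, s(a)), k(cons(a, s(a)), s(a)))   [R6 at 1]
3. k(cons(a, s(a)), k(cons(a, s(a)), s(a)))  →  k(cons(a, s(a)), s(a))   [R5 at ε]
4. k(cons(a, s(a)), s(a))  →  s(a)   [R5 at ε]

s(a)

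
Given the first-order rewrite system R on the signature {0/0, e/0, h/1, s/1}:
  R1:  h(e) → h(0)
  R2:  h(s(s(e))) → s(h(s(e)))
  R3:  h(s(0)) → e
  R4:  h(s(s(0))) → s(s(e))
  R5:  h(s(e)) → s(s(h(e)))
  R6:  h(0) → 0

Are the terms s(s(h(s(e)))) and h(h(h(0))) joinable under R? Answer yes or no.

no — NF(t₁) = s(s(s(s(0)))), NF(t₂) = 0

Reduce t₁ = s(s(h(s(e)))):
1. s(s(h(s(e))))  →  s(s(s(s(h(e)))))   [R5 at 1.1]
2. s(s(s(s(h(e)))))  →  s(s(s(s(h(0)))))   [R1 at 1.1.1.1]
3. s(s(s(s(h(0)))))  →  s(s(s(s(0))))   [R6 at 1.1.1.1]

Reduce t₂ = h(h(h(0))):
1. h(h(h(0)))  →  h(h(0))   [R6 at 1.1]
2. h(h(0))  →  h(0)   [R6 at 1]
3. h(0)  →  0   [R6 at ε]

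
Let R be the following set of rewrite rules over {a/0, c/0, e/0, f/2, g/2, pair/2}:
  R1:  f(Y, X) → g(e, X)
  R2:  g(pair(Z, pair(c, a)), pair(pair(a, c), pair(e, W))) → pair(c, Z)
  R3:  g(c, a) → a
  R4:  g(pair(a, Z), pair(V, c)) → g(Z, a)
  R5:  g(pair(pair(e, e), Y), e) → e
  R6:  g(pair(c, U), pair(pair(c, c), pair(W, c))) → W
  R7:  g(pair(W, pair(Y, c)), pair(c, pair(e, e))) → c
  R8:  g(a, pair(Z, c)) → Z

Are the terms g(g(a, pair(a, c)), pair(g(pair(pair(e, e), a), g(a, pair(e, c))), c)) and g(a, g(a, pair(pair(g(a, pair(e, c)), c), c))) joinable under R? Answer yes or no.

Reduce t₁ = g(g(a, pair(a, c)), pair(g(pair(pair(e, e), a), g(a, pair(e, c))), c)):
1. g(g(a, pair(a, c)), pair(g(pair(pair(e, e), a), g(a, pair(e, c))), c))  →  g(a, pair(g(pair(pair(e, e), a), g(a, pair(e, c))), c))   [R8 at 1]
2. g(a, pair(g(pair(pair(e, e), a), g(a, pair(e, c))), c))  →  g(pair(pair(e, e), a), g(a, pair(e, c)))   [R8 at ε]
3. g(pair(pair(e, e), a), g(a, pair(e, c)))  →  g(pair(pair(e, e), a), e)   [R8 at 2]
4. g(pair(pair(e, e), a), e)  →  e   [R5 at ε]

Reduce t₂ = g(a, g(a, pair(pair(g(a, pair(e, c)), c), c))):
1. g(a, g(a, pair(pair(g(a, pair(e, c)), c), c)))  →  g(a, pair(g(a, pair(e, c)), c))   [R8 at 2]
2. g(a, pair(g(a, pair(e, c)), c))  →  g(a, pair(e, c))   [R8 at ε]
3. g(a, pair(e, c))  →  e   [R8 at ε]

yes — NF(t₁) = e, NF(t₂) = e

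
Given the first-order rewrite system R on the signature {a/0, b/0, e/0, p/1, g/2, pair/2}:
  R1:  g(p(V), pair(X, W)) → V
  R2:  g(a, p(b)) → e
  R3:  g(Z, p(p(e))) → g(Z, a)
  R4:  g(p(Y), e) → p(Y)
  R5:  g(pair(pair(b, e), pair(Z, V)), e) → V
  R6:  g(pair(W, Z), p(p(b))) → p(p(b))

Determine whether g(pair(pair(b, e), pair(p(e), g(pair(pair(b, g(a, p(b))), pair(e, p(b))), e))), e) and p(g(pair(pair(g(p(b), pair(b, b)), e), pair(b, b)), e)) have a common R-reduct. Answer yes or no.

yes — NF(t₁) = p(b), NF(t₂) = p(b)

Reduce t₁ = g(pair(pair(b, e), pair(p(e), g(pair(pair(b, g(a, p(b))), pair(e, p(b))), e))), e):
1. g(pair(pair(b, e), pair(p(e), g(pair(pair(b, g(a, p(b))), pair(e, p(b))), e))), e)  →  g(pair(pair(b, g(a, p(b))), pair(e, p(b))), e)   [R5 at ε]
2. g(pair(pair(b, g(a, p(b))), pair(e, p(b))), e)  →  g(pair(pair(b, e), pair(e, p(b))), e)   [R2 at 1.1.2]
3. g(pair(pair(b, e), pair(e, p(b))), e)  →  p(b)   [R5 at ε]

Reduce t₂ = p(g(pair(pair(g(p(b), pair(b, b)), e), pair(b, b)), e)):
1. p(g(pair(pair(g(p(b), pair(b, b)), e), pair(b, b)), e))  →  p(g(pair(pair(b, e), pair(b, b)), e))   [R1 at 1.1.1.1]
2. p(g(pair(pair(b, e), pair(b, b)), e))  →  p(b)   [R5 at 1]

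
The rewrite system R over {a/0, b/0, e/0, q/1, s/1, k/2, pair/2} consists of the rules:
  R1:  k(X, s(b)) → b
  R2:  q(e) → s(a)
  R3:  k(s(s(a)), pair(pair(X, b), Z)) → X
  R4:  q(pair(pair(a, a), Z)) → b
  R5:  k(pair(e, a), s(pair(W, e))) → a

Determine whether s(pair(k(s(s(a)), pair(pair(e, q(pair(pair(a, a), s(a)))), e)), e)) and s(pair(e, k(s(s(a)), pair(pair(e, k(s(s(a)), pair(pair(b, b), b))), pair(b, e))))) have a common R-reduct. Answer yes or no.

yes — NF(t₁) = s(pair(e, e)), NF(t₂) = s(pair(e, e))

Reduce t₁ = s(pair(k(s(s(a)), pair(pair(e, q(pair(pair(a, a), s(a)))), e)), e)):
1. s(pair(k(s(s(a)), pair(pair(e, q(pair(pair(a, a), s(a)))), e)), e))  →  s(pair(k(s(s(a)), pair(pair(e, b), e)), e))   [R4 at 1.1.2.1.2]
2. s(pair(k(s(s(a)), pair(pair(e, b), e)), e))  →  s(pair(e, e))   [R3 at 1.1]

Reduce t₂ = s(pair(e, k(s(s(a)), pair(pair(e, k(s(s(a)), pair(pair(b, b), b))), pair(b, e))))):
1. s(pair(e, k(s(s(a)), pair(pair(e, k(s(s(a)), pair(pair(b, b), b))), pair(b, e)))))  →  s(pair(e, k(s(s(a)), pair(pair(e, b), pair(b, e)))))   [R3 at 1.2.2.1.2]
2. s(pair(e, k(s(s(a)), pair(pair(e, b), pair(b, e)))))  →  s(pair(e, e))   [R3 at 1.2]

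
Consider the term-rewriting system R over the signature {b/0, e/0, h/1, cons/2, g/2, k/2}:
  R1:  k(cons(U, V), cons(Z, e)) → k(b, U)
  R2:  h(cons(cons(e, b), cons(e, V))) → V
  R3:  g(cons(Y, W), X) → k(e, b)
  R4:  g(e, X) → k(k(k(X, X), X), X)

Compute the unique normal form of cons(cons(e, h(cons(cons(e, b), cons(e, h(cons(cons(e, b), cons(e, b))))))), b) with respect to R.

cons(cons(e, b), b)

1. cons(cons(e, h(cons(cons(e, b), cons(e, h(cons(cons(e, b), cons(e, b))))))), b)  →  cons(cons(e, h(cons(cons(e, b), cons(e, b)))), b)   [R2 at 1.2]
2. cons(cons(e, h(cons(cons(e, b), cons(e, b)))), b)  →  cons(cons(e, b), b)   [R2 at 1.2]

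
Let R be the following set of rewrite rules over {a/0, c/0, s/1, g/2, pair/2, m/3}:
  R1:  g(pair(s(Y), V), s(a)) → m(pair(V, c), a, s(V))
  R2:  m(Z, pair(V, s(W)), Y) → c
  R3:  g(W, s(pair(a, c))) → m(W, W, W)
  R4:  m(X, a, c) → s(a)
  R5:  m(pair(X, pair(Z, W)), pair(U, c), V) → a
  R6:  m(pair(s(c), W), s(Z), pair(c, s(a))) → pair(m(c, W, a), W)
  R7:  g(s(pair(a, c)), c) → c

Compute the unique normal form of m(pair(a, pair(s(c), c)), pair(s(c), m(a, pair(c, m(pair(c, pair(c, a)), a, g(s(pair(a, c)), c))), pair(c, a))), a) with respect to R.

1. m(pair(a, pair(s(c), c)), pair(s(c), m(a, pair(c, m(pair(c, pair(c, a)), a, g(s(pair(a, c)), c))), pair(c, a))), a)  →  m(pair(a, pair(s(c), c)), pair(s(c), m(a, pair(c, m(pair(c, pair(c, a)), a, c)), pair(c, a))), a)   [R7 at 2.2.2.2.3]
2. m(pair(a, pair(s(c), c)), pair(s(c), m(a, pair(c, m(pair(c, pair(c, a)), a, c)), pair(c, a))), a)  →  m(pair(a, pair(s(c), c)), pair(s(c), m(a, pair(c, s(a)), pair(c, a))), a)   [R4 at 2.2.2.2]
3. m(pair(a, pair(s(c), c)), pair(s(c), m(a, pair(c, s(a)), pair(c, a))), a)  →  m(pair(a, pair(s(c), c)), pair(s(c), c), a)   [R2 at 2.2]
4. m(pair(a, pair(s(c), c)), pair(s(c), c), a)  →  a   [R5 at ε]

a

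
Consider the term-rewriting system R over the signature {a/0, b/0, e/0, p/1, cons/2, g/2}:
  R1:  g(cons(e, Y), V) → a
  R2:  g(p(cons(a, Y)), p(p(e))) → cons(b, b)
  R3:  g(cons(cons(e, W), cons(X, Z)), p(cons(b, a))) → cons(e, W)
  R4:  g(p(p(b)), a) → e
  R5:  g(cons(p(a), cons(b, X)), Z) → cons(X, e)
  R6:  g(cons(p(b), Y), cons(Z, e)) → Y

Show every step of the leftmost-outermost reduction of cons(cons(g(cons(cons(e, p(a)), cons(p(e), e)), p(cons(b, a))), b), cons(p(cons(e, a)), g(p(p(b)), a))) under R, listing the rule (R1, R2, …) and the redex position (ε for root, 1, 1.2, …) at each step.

cons(cons(cons(e, p(a)), b), cons(p(cons(e, a)), e))

1. cons(cons(g(cons(cons(e, p(a)), cons(p(e), e)), p(cons(b, a))), b), cons(p(cons(e, a)), g(p(p(b)), a)))  →  cons(cons(cons(e, p(a)), b), cons(p(cons(e, a)), g(p(p(b)), a)))   [R3 at 1.1]
2. cons(cons(cons(e, p(a)), b), cons(p(cons(e, a)), g(p(p(b)), a)))  →  cons(cons(cons(e, p(a)), b), cons(p(cons(e, a)), e))   [R4 at 2.2]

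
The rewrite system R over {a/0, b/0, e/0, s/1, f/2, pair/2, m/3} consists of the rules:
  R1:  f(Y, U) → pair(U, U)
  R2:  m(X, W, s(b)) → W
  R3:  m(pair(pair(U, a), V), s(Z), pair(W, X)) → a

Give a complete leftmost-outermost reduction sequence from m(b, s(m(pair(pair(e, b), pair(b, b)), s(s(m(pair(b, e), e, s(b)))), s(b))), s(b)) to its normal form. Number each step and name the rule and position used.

1. m(b, s(m(pair(pair(e, b), pair(b, b)), s(s(m(pair(b, e), e, s(b)))), s(b))), s(b))  →  s(m(pair(pair(e, b), pair(b, b)), s(s(m(pair(b, e), e, s(b)))), s(b)))   [R2 at ε]
2. s(m(pair(pair(e, b), pair(b, b)), s(s(m(pair(b, e), e, s(b)))), s(b)))  →  s(s(s(m(pair(b, e), e, s(b)))))   [R2 at 1]
3. s(s(s(m(pair(b, e), e, s(b)))))  →  s(s(s(e)))   [R2 at 1.1.1]

s(s(s(e)))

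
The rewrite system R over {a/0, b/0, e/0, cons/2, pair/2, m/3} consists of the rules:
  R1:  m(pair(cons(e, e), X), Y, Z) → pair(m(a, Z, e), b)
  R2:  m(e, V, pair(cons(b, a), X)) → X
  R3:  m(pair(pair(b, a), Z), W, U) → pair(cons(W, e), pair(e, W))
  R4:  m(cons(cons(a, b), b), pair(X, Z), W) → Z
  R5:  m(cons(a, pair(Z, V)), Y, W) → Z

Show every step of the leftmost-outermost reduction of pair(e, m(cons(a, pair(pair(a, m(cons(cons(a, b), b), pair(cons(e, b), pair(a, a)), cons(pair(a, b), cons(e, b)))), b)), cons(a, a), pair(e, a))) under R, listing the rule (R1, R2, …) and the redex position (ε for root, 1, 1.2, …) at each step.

1. pair(e, m(cons(a, pair(pair(a, m(cons(cons(a, b), b), pair(cons(e, b), pair(a, a)), cons(pair(a, b), cons(e, b)))), b)), cons(a, a), pair(e, a)))  →  pair(e, pair(a, m(cons(cons(a, b), b), pair(cons(e, b), pair(a, a)), cons(pair(a, b), cons(e, b)))))   [R5 at 2]
2. pair(e, pair(a, m(cons(cons(a, b), b), pair(cons(e, b), pair(a, a)), cons(pair(a, b), cons(e, b)))))  →  pair(e, pair(a, pair(a, a)))   [R4 at 2.2]

pair(e, pair(a, pair(a, a)))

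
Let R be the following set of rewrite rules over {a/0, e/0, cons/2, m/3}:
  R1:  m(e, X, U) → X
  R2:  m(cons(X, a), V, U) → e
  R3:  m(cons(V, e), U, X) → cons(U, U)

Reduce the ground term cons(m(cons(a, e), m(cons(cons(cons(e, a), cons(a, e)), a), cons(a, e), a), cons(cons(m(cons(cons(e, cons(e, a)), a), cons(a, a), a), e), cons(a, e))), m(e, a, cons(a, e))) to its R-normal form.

cons(cons(e, e), a)

1. cons(m(cons(a, e), m(cons(cons(cons(e, a), cons(a, e)), a), cons(a, e), a), cons(cons(m(cons(cons(e, cons(e, a)), a), cons(a, a), a), e), cons(a, e))), m(e, a, cons(a, e)))  →  cons(cons(m(cons(cons(cons(e, a), cons(a, e)), a), cons(a, e), a), m(cons(cons(cons(e, a), cons(a, e)), a), cons(a, e), a)), m(e, a, cons(a, e)))   [R3 at 1]
2. cons(cons(m(cons(cons(cons(e, a), cons(a, e)), a), cons(a, e), a), m(cons(cons(cons(e, a), cons(a, e)), a), cons(a, e), a)), m(e, a, cons(a, e)))  →  cons(cons(e, m(cons(cons(cons(e, a), cons(a, e)), a), cons(a, e), a)), m(e, a, cons(a, e)))   [R2 at 1.1]
3. cons(cons(e, m(cons(cons(cons(e, a), cons(a, e)), a), cons(a, e), a)), m(e, a, cons(a, e)))  →  cons(cons(e, e), m(e, a, cons(a, e)))   [R2 at 1.2]
4. cons(cons(e, e), m(e, a, cons(a, e)))  →  cons(cons(e, e), a)   [R1 at 2]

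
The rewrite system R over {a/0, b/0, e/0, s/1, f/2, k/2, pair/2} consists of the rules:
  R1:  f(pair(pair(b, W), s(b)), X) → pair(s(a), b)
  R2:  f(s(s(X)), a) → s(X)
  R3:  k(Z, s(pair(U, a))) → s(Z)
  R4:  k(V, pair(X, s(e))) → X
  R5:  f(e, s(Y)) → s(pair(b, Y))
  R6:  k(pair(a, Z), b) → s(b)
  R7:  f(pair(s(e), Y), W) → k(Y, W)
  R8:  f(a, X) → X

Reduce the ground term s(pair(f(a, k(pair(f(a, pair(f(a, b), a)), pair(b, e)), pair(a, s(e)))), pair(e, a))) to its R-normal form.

1. s(pair(f(a, k(pair(f(a, pair(f(a, b), a)), pair(b, e)), pair(a, s(e)))), pair(e, a)))  →  s(pair(k(pair(f(a, pair(f(a, b), a)), pair(b, e)), pair(a, s(e))), pair(e, a)))   [R8 at 1.1]
2. s(pair(k(pair(f(a, pair(f(a, b), a)), pair(b, e)), pair(a, s(e))), pair(e, a)))  →  s(pair(a, pair(e, a)))   [R4 at 1.1]

s(pair(a, pair(e, a)))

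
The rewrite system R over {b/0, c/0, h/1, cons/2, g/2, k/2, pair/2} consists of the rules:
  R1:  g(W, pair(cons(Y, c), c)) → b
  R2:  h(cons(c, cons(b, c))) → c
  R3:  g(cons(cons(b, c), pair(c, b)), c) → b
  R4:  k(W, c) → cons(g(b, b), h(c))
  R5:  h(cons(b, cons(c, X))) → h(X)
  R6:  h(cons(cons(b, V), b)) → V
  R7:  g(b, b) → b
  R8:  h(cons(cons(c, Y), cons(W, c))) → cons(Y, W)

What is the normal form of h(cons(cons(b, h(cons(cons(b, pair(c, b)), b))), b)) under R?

pair(c, b)

1. h(cons(cons(b, h(cons(cons(b, pair(c, b)), b))), b))  →  h(cons(cons(b, pair(c, b)), b))   [R6 at ε]
2. h(cons(cons(b, pair(c, b)), b))  →  pair(c, b)   [R6 at ε]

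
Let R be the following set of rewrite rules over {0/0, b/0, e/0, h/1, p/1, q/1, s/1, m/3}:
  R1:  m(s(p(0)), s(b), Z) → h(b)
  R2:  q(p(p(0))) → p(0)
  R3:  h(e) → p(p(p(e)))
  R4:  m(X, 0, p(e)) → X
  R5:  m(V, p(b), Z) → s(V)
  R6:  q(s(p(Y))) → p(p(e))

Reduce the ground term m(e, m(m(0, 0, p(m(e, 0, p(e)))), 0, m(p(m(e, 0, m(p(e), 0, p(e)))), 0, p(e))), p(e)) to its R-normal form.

e

1. m(e, m(m(0, 0, p(m(e, 0, p(e)))), 0, m(p(m(e, 0, m(p(e), 0, p(e)))), 0, p(e))), p(e))  →  m(e, m(m(0, 0, p(e)), 0, m(p(m(e, 0, m(p(e), 0, p(e)))), 0, p(e))), p(e))   [R4 at 2.1.3.1]
2. m(e, m(m(0, 0, p(e)), 0, m(p(m(e, 0, m(p(e), 0, p(e)))), 0, p(e))), p(e))  →  m(e, m(0, 0, m(p(m(e, 0, m(p(e), 0, p(e)))), 0, p(e))), p(e))   [R4 at 2.1]
3. m(e, m(0, 0, m(p(m(e, 0, m(p(e), 0, p(e)))), 0, p(e))), p(e))  →  m(e, m(0, 0, p(m(e, 0, m(p(e), 0, p(e))))), p(e))   [R4 at 2.3]
4. m(e, m(0, 0, p(m(e, 0, m(p(e), 0, p(e))))), p(e))  →  m(e, m(0, 0, p(m(e, 0, p(e)))), p(e))   [R4 at 2.3.1.3]
5. m(e, m(0, 0, p(m(e, 0, p(e)))), p(e))  →  m(e, m(0, 0, p(e)), p(e))   [R4 at 2.3.1]
6. m(e, m(0, 0, p(e)), p(e))  →  m(e, 0, p(e))   [R4 at 2]
7. m(e, 0, p(e))  →  e   [R4 at ε]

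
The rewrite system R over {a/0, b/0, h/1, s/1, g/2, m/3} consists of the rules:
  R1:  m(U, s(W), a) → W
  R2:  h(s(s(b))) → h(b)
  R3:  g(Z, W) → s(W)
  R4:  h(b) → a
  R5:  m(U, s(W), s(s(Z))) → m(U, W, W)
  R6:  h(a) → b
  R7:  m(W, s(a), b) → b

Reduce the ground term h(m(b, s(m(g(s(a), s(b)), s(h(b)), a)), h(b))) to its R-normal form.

b

1. h(m(b, s(m(g(s(a), s(b)), s(h(b)), a)), h(b)))  →  h(m(b, s(h(b)), h(b)))   [R1 at 1.2.1]
2. h(m(b, s(h(b)), h(b)))  →  h(m(b, s(a), h(b)))   [R4 at 1.2.1]
3. h(m(b, s(a), h(b)))  →  h(m(b, s(a), a))   [R4 at 1.3]
4. h(m(b, s(a), a))  →  h(a)   [R1 at 1]
5. h(a)  →  b   [R6 at ε]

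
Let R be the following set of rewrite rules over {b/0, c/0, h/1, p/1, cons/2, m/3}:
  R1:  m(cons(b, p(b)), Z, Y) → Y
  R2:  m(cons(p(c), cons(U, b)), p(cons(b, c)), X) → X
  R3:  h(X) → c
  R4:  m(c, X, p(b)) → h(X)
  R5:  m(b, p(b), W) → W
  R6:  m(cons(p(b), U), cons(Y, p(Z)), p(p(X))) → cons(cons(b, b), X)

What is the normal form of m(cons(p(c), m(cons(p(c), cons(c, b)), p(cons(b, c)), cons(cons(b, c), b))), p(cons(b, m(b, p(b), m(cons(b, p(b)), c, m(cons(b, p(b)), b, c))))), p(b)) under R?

1. m(cons(p(c), m(cons(p(c), cons(c, b)), p(cons(b, c)), cons(cons(b, c), b))), p(cons(b, m(b, p(b), m(cons(b, p(b)), c, m(cons(b, p(b)), b, c))))), p(b))  →  m(cons(p(c), cons(cons(b, c), b)), p(cons(b, m(b, p(b), m(cons(b, p(b)), c, m(cons(b, p(b)), b, c))))), p(b))   [R2 at 1.2]
2. m(cons(p(c), cons(cons(b, c), b)), p(cons(b, m(b, p(b), m(cons(b, p(b)), c, m(cons(b, p(b)), b, c))))), p(b))  →  m(cons(p(c), cons(cons(b, c), b)), p(cons(b, m(cons(b, p(b)), c, m(cons(b, p(b)), b, c)))), p(b))   [R5 at 2.1.2]
3. m(cons(p(c), cons(cons(b, c), b)), p(cons(b, m(cons(b, p(b)), c, m(cons(b, p(b)), b, c)))), p(b))  →  m(cons(p(c), cons(cons(b, c), b)), p(cons(b, m(cons(b, p(b)), b, c))), p(b))   [R1 at 2.1.2]
4. m(cons(p(c), cons(cons(b, c), b)), p(cons(b, m(cons(b, p(b)), b, c))), p(b))  →  m(cons(p(c), cons(cons(b, c), b)), p(cons(b, c)), p(b))   [R1 at 2.1.2]
5. m(cons(p(c), cons(cons(b, c), b)), p(cons(b, c)), p(b))  →  p(b)   [R2 at ε]

p(b)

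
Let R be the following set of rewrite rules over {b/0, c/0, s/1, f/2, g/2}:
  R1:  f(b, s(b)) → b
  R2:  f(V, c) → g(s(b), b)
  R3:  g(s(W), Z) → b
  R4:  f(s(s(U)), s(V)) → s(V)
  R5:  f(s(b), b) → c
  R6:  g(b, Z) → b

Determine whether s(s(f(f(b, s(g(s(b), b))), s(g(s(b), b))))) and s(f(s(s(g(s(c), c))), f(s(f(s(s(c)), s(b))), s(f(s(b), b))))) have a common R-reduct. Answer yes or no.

no — NF(t₁) = s(s(b)), NF(t₂) = s(s(c))

Reduce t₁ = s(s(f(f(b, s(g(s(b), b))), s(g(s(b), b))))):
1. s(s(f(f(b, s(g(s(b), b))), s(g(s(b), b)))))  →  s(s(f(f(b, s(b)), s(g(s(b), b)))))   [R3 at 1.1.1.2.1]
2. s(s(f(f(b, s(b)), s(g(s(b), b)))))  →  s(s(f(b, s(g(s(b), b)))))   [R1 at 1.1.1]
3. s(s(f(b, s(g(s(b), b)))))  →  s(s(f(b, s(b))))   [R3 at 1.1.2.1]
4. s(s(f(b, s(b))))  →  s(s(b))   [R1 at 1.1]

Reduce t₂ = s(f(s(s(g(s(c), c))), f(s(f(s(s(c)), s(b))), s(f(s(b), b))))):
1. s(f(s(s(g(s(c), c))), f(s(f(s(s(c)), s(b))), s(f(s(b), b)))))  →  s(f(s(s(b)), f(s(f(s(s(c)), s(b))), s(f(s(b), b)))))   [R3 at 1.1.1.1]
2. s(f(s(s(b)), f(s(f(s(s(c)), s(b))), s(f(s(b), b)))))  →  s(f(s(s(b)), f(s(s(b)), s(f(s(b), b)))))   [R4 at 1.2.1.1]
3. s(f(s(s(b)), f(s(s(b)), s(f(s(b), b)))))  →  s(f(s(s(b)), s(f(s(b), b))))   [R4 at 1.2]
4. s(f(s(s(b)), s(f(s(b), b))))  →  s(s(f(s(b), b)))   [R4 at 1]
5. s(s(f(s(b), b)))  →  s(s(c))   [R5 at 1.1]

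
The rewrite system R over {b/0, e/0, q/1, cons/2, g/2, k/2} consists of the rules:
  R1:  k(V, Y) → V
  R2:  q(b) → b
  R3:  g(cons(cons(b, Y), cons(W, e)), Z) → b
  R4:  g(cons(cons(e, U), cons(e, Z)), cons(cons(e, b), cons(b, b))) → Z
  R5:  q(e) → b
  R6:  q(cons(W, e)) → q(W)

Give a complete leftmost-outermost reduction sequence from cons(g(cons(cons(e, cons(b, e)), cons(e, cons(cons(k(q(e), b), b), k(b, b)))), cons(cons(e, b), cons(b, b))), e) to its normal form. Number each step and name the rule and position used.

1. cons(g(cons(cons(e, cons(b, e)), cons(e, cons(cons(k(q(e), b), b), k(b, b)))), cons(cons(e, b), cons(b, b))), e)  →  cons(cons(cons(k(q(e), b), b), k(b, b)), e)   [R4 at 1]
2. cons(cons(cons(k(q(e), b), b), k(b, b)), e)  →  cons(cons(cons(q(e), b), k(b, b)), e)   [R1 at 1.1.1]
3. cons(cons(cons(q(e), b), k(b, b)), e)  →  cons(cons(cons(b, b), k(b, b)), e)   [R5 at 1.1.1]
4. cons(cons(cons(b, b), k(b, b)), e)  →  cons(cons(cons(b, b), b), e)   [R1 at 1.2]

cons(cons(cons(b, b), b), e)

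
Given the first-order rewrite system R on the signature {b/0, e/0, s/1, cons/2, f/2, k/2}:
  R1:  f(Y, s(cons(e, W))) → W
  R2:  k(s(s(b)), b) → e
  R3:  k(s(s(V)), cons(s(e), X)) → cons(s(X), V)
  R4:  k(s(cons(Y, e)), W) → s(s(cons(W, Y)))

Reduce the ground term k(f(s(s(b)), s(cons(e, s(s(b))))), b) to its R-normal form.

1. k(f(s(s(b)), s(cons(e, s(s(b))))), b)  →  k(s(s(b)), b)   [R1 at 1]
2. k(s(s(b)), b)  →  e   [R2 at ε]

e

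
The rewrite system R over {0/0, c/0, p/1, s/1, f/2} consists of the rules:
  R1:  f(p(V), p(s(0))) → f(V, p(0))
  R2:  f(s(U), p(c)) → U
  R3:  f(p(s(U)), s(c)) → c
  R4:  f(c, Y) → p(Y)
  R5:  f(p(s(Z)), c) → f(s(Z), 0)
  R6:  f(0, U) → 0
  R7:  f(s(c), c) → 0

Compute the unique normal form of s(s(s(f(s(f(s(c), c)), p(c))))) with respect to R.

1. s(s(s(f(s(f(s(c), c)), p(c)))))  →  s(s(s(f(s(c), c))))   [R2 at 1.1.1]
2. s(s(s(f(s(c), c))))  →  s(s(s(0)))   [R7 at 1.1.1]

s(s(s(0)))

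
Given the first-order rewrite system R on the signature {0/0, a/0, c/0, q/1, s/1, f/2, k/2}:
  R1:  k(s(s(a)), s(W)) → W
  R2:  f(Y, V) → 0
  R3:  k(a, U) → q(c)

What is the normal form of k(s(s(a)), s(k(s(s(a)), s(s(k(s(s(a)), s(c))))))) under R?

1. k(s(s(a)), s(k(s(s(a)), s(s(k(s(s(a)), s(c)))))))  →  k(s(s(a)), s(s(k(s(s(a)), s(c)))))   [R1 at ε]
2. k(s(s(a)), s(s(k(s(s(a)), s(c)))))  →  s(k(s(s(a)), s(c)))   [R1 at ε]
3. s(k(s(s(a)), s(c)))  →  s(c)   [R1 at 1]

s(c)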